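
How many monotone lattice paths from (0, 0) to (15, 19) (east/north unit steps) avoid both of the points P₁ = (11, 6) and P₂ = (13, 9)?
Number of paths = 1801851080

Inclusion–exclusion. Total paths: C(34, 15) = 1855967520. Through P₁: C(17, 11)·C(17, 4) = 29454880. Through P₂: C(22, 13)·C(12, 2) = 32829720. Since P₁ is strictly southwest of P₂, a monotone path through both must visit P₁ then P₂; paths through both = C(17, 11)·C(5, 2)·C(12, 2) = 8168160. Avoid both = 1855967520 − 29454880 − 32829720 + 8168160 = 1801851080.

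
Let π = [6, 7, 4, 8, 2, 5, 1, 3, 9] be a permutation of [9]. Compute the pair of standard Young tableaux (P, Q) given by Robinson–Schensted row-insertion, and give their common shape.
P = [1, 3, 8, 9] / [2, 5] / [4, 7] / [6];  Q = [1, 2, 4, 9] / [3, 6] / [5, 8] / [7];  common shape = (4, 2, 2, 1)

Row-insert the values π_1, π_2, … into P one at a time, bumping the leftmost entry strictly greater than the inserted value down to the next row. The recording tableau Q records, in position (i, j), the step at which that cell was added to P.
  Insert 6 (step 1): P = [6];  Q = [1]
  Insert 7 (step 2): P = [6, 7];  Q = [1, 2]
  Insert 4 (step 3): P = [4, 7] / [6];  Q = [1, 2] / [3]
  Insert 8 (step 4): P = [4, 7, 8] / [6];  Q = [1, 2, 4] / [3]
  Insert 2 (step 5): P = [2, 7, 8] / [4] / [6];  Q = [1, 2, 4] / [3] / [5]
  Insert 5 (step 6): P = [2, 5, 8] / [4, 7] / [6];  Q = [1, 2, 4] / [3, 6] / [5]
  Insert 1 (step 7): P = [1, 5, 8] / [2, 7] / [4] / [6];  Q = [1, 2, 4] / [3, 6] / [5] / [7]
  Insert 3 (step 8): P = [1, 3, 8] / [2, 5] / [4, 7] / [6];  Q = [1, 2, 4] / [3, 6] / [5, 8] / [7]
  Insert 9 (step 9): P = [1, 3, 8, 9] / [2, 5] / [4, 7] / [6];  Q = [1, 2, 4, 9] / [3, 6] / [5, 8] / [7]
Final shape: (4, 2, 2, 1).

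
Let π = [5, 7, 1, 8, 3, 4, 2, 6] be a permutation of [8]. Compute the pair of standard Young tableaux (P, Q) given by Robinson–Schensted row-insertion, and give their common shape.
P = [1, 2, 4, 6] / [3, 7, 8] / [5];  Q = [1, 2, 4, 8] / [3, 5, 6] / [7];  common shape = (4, 3, 1)

Row-insert the values π_1, π_2, … into P one at a time, bumping the leftmost entry strictly greater than the inserted value down to the next row. The recording tableau Q records, in position (i, j), the step at which that cell was added to P.
  Insert 5 (step 1): P = [5];  Q = [1]
  Insert 7 (step 2): P = [5, 7];  Q = [1, 2]
  Insert 1 (step 3): P = [1, 7] / [5];  Q = [1, 2] / [3]
  Insert 8 (step 4): P = [1, 7, 8] / [5];  Q = [1, 2, 4] / [3]
  Insert 3 (step 5): P = [1, 3, 8] / [5, 7];  Q = [1, 2, 4] / [3, 5]
  Insert 4 (step 6): P = [1, 3, 4] / [5, 7, 8];  Q = [1, 2, 4] / [3, 5, 6]
  Insert 2 (step 7): P = [1, 2, 4] / [3, 7, 8] / [5];  Q = [1, 2, 4] / [3, 5, 6] / [7]
  Insert 6 (step 8): P = [1, 2, 4, 6] / [3, 7, 8] / [5];  Q = [1, 2, 4, 8] / [3, 5, 6] / [7]
Final shape: (4, 3, 1).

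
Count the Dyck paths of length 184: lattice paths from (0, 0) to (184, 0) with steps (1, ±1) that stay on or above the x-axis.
C_92 = 15487357822491889407128326963778343232013931127835600

These Dyck paths are counted by the Catalan number C_n = (1/(n + 1)) · C(2n, n). For n = 92: C_92 = (1/93) · C(184, 92) = 1440324277491745714862934407631385920577295594888710800/93 = 15487357822491889407128326963778343232013931127835600.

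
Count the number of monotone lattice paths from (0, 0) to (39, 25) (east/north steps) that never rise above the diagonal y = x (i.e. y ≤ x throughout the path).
Number of paths = 150389463281799672

By the reflection principle (André's argument), the number of monotone paths to (39, 25) with n ≤ m that never go above y = x is C(64, 39) − C(64, 40) = 401038568751465792 − 250649105469666120 = 150389463281799672.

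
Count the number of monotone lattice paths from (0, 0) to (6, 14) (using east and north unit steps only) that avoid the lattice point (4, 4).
Number of paths = 34140

Total paths from (0, 0) to (6, 14): C(20, 6) = 38760. Paths through (4, 4): (paths (0, 0) → (4, 4)) × (paths (4, 4) → (6, 14)) = C(8, 4) · C(12, 2) = 70 · 66 = 4620. Avoidance count = 38760 − 4620 = 34140.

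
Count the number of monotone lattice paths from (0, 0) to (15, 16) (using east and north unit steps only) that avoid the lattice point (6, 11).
Number of paths = 275763443

Total paths from (0, 0) to (15, 16): C(31, 15) = 300540195. Paths through (6, 11): (paths (0, 0) → (6, 11)) × (paths (6, 11) → (15, 16)) = C(17, 6) · C(14, 9) = 12376 · 2002 = 24776752. Avoidance count = 300540195 − 24776752 = 275763443.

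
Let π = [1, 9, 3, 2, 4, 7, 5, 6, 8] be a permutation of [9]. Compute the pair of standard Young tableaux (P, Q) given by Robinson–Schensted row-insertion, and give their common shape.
P = [1, 2, 4, 5, 6, 8] / [3, 7] / [9];  Q = [1, 2, 5, 6, 8, 9] / [3, 7] / [4];  common shape = (6, 2, 1)

Row-insert the values π_1, π_2, … into P one at a time, bumping the leftmost entry strictly greater than the inserted value down to the next row. The recording tableau Q records, in position (i, j), the step at which that cell was added to P.
  Insert 1 (step 1): P = [1];  Q = [1]
  Insert 9 (step 2): P = [1, 9];  Q = [1, 2]
  Insert 3 (step 3): P = [1, 3] / [9];  Q = [1, 2] / [3]
  Insert 2 (step 4): P = [1, 2] / [3] / [9];  Q = [1, 2] / [3] / [4]
  Insert 4 (step 5): P = [1, 2, 4] / [3] / [9];  Q = [1, 2, 5] / [3] / [4]
  Insert 7 (step 6): P = [1, 2, 4, 7] / [3] / [9];  Q = [1, 2, 5, 6] / [3] / [4]
  Insert 5 (step 7): P = [1, 2, 4, 5] / [3, 7] / [9];  Q = [1, 2, 5, 6] / [3, 7] / [4]
  Insert 6 (step 8): P = [1, 2, 4, 5, 6] / [3, 7] / [9];  Q = [1, 2, 5, 6, 8] / [3, 7] / [4]
  Insert 8 (step 9): P = [1, 2, 4, 5, 6, 8] / [3, 7] / [9];  Q = [1, 2, 5, 6, 8, 9] / [3, 7] / [4]
Final shape: (6, 2, 1).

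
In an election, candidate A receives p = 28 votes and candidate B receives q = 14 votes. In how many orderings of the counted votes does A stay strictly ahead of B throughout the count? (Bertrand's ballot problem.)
Strict-lead orderings = 17620076360

Total orderings of the 42 votes with 28 for A: C(42, 28) = 52860229080. By the Bertrand ballot formula (Cycle Lemma / reflection principle), the number of orderings in which A is strictly ahead of B throughout is (p − q)/(p + q) · C(p + q, p) = (28 − 14)/(28 + 14) · 52860229080 = 17620076360.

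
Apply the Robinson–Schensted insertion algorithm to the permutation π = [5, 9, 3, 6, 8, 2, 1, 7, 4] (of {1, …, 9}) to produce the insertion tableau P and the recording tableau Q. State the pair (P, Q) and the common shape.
P = [1, 4, 7] / [2, 6] / [3, 8] / [5, 9];  Q = [1, 2, 5] / [3, 4] / [6, 8] / [7, 9];  common shape = (3, 2, 2, 2)

Row-insert the values π_1, π_2, … into P one at a time, bumping the leftmost entry strictly greater than the inserted value down to the next row. The recording tableau Q records, in position (i, j), the step at which that cell was added to P.
  Insert 5 (step 1): P = [5];  Q = [1]
  Insert 9 (step 2): P = [5, 9];  Q = [1, 2]
  Insert 3 (step 3): P = [3, 9] / [5];  Q = [1, 2] / [3]
  Insert 6 (step 4): P = [3, 6] / [5, 9];  Q = [1, 2] / [3, 4]
  Insert 8 (step 5): P = [3, 6, 8] / [5, 9];  Q = [1, 2, 5] / [3, 4]
  Insert 2 (step 6): P = [2, 6, 8] / [3, 9] / [5];  Q = [1, 2, 5] / [3, 4] / [6]
  Insert 1 (step 7): P = [1, 6, 8] / [2, 9] / [3] / [5];  Q = [1, 2, 5] / [3, 4] / [6] / [7]
  Insert 7 (step 8): P = [1, 6, 7] / [2, 8] / [3, 9] / [5];  Q = [1, 2, 5] / [3, 4] / [6, 8] / [7]
  Insert 4 (step 9): P = [1, 4, 7] / [2, 6] / [3, 8] / [5, 9];  Q = [1, 2, 5] / [3, 4] / [6, 8] / [7, 9]
Final shape: (3, 2, 2, 2).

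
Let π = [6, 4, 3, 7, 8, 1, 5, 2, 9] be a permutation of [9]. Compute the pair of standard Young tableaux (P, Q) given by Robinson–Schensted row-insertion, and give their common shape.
P = [1, 2, 8, 9] / [3, 5] / [4, 7] / [6];  Q = [1, 4, 5, 9] / [2, 7] / [3, 8] / [6];  common shape = (4, 2, 2, 1)

Row-insert the values π_1, π_2, … into P one at a time, bumping the leftmost entry strictly greater than the inserted value down to the next row. The recording tableau Q records, in position (i, j), the step at which that cell was added to P.
  Insert 6 (step 1): P = [6];  Q = [1]
  Insert 4 (step 2): P = [4] / [6];  Q = [1] / [2]
  Insert 3 (step 3): P = [3] / [4] / [6];  Q = [1] / [2] / [3]
  Insert 7 (step 4): P = [3, 7] / [4] / [6];  Q = [1, 4] / [2] / [3]
  Insert 8 (step 5): P = [3, 7, 8] / [4] / [6];  Q = [1, 4, 5] / [2] / [3]
  Insert 1 (step 6): P = [1, 7, 8] / [3] / [4] / [6];  Q = [1, 4, 5] / [2] / [3] / [6]
  Insert 5 (step 7): P = [1, 5, 8] / [3, 7] / [4] / [6];  Q = [1, 4, 5] / [2, 7] / [3] / [6]
  Insert 2 (step 8): P = [1, 2, 8] / [3, 5] / [4, 7] / [6];  Q = [1, 4, 5] / [2, 7] / [3, 8] / [6]
  Insert 9 (step 9): P = [1, 2, 8, 9] / [3, 5] / [4, 7] / [6];  Q = [1, 4, 5, 9] / [2, 7] / [3, 8] / [6]
Final shape: (4, 2, 2, 1).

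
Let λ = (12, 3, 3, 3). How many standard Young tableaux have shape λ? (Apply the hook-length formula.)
# SYT of shape (12, 3, 3, 3) = 5969040

Hook-length formula: f^λ = n! / Π hook(c), product over all cells c of the Young diagram. For λ = (12, 3, 3, 3), n = 21 boxes. Hook lengths by row (left-to-right, top-to-bottom): [15, 14, 13, 9, 8, 7, 6, 5, 4, 3, 2, 1]; [5, 4, 3]; [4, 3, 2]; [3, 2, 1]. Product of hooks = 8559323136000. So f^λ = 21! / 8559323136000 = 51090942171709440000 / 8559323136000 = 5969040.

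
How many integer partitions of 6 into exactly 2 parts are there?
p(6, 2 parts) = 3

Partitions of n into exactly k parts ↔ partitions of n − k into at most k parts (subtract 1 from each part). For n = 6, k = 2, the partitions are: 5+1, 4+2, 3+3. Count = 3.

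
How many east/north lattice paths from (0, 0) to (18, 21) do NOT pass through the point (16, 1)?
Number of paths = 62359140063

Total paths from (0, 0) to (18, 21): C(39, 18) = 62359143990. Paths through (16, 1): (paths (0, 0) → (16, 1)) × (paths (16, 1) → (18, 21)) = C(17, 16) · C(22, 2) = 17 · 231 = 3927. Avoidance count = 62359143990 − 3927 = 62359140063.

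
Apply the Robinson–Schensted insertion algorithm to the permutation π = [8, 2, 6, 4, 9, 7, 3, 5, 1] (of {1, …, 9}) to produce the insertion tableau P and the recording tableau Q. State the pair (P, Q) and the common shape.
P = [1, 3, 5] / [2, 7] / [4, 9] / [6] / [8];  Q = [1, 3, 5] / [2, 6] / [4, 8] / [7] / [9];  common shape = (3, 2, 2, 1, 1)

Row-insert the values π_1, π_2, … into P one at a time, bumping the leftmost entry strictly greater than the inserted value down to the next row. The recording tableau Q records, in position (i, j), the step at which that cell was added to P.
  Insert 8 (step 1): P = [8];  Q = [1]
  Insert 2 (step 2): P = [2] / [8];  Q = [1] / [2]
  Insert 6 (step 3): P = [2, 6] / [8];  Q = [1, 3] / [2]
  Insert 4 (step 4): P = [2, 4] / [6] / [8];  Q = [1, 3] / [2] / [4]
  Insert 9 (step 5): P = [2, 4, 9] / [6] / [8];  Q = [1, 3, 5] / [2] / [4]
  Insert 7 (step 6): P = [2, 4, 7] / [6, 9] / [8];  Q = [1, 3, 5] / [2, 6] / [4]
  Insert 3 (step 7): P = [2, 3, 7] / [4, 9] / [6] / [8];  Q = [1, 3, 5] / [2, 6] / [4] / [7]
  Insert 5 (step 8): P = [2, 3, 5] / [4, 7] / [6, 9] / [8];  Q = [1, 3, 5] / [2, 6] / [4, 8] / [7]
  Insert 1 (step 9): P = [1, 3, 5] / [2, 7] / [4, 9] / [6] / [8];  Q = [1, 3, 5] / [2, 6] / [4, 8] / [7] / [9]
Final shape: (3, 2, 2, 1, 1).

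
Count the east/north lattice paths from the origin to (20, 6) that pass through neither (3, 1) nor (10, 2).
Number of paths = 90860

Inclusion–exclusion. Total paths: C(26, 20) = 230230. Through P₁: C(4, 3)·C(22, 17) = 105336. Through P₂: C(12, 10)·C(14, 10) = 66066. Since P₁ is strictly southwest of P₂, a monotone path through both must visit P₁ then P₂; paths through both = C(4, 3)·C(8, 7)·C(14, 10) = 32032. Avoid both = 230230 − 105336 − 66066 + 32032 = 90860.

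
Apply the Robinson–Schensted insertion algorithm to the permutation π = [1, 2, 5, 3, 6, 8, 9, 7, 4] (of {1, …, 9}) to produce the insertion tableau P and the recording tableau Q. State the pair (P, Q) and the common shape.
P = [1, 2, 3, 4, 7, 9] / [5, 6] / [8];  Q = [1, 2, 3, 5, 6, 7] / [4, 8] / [9];  common shape = (6, 2, 1)

Row-insert the values π_1, π_2, … into P one at a time, bumping the leftmost entry strictly greater than the inserted value down to the next row. The recording tableau Q records, in position (i, j), the step at which that cell was added to P.
  Insert 1 (step 1): P = [1];  Q = [1]
  Insert 2 (step 2): P = [1, 2];  Q = [1, 2]
  Insert 5 (step 3): P = [1, 2, 5];  Q = [1, 2, 3]
  Insert 3 (step 4): P = [1, 2, 3] / [5];  Q = [1, 2, 3] / [4]
  Insert 6 (step 5): P = [1, 2, 3, 6] / [5];  Q = [1, 2, 3, 5] / [4]
  Insert 8 (step 6): P = [1, 2, 3, 6, 8] / [5];  Q = [1, 2, 3, 5, 6] / [4]
  Insert 9 (step 7): P = [1, 2, 3, 6, 8, 9] / [5];  Q = [1, 2, 3, 5, 6, 7] / [4]
  Insert 7 (step 8): P = [1, 2, 3, 6, 7, 9] / [5, 8];  Q = [1, 2, 3, 5, 6, 7] / [4, 8]
  Insert 4 (step 9): P = [1, 2, 3, 4, 7, 9] / [5, 6] / [8];  Q = [1, 2, 3, 5, 6, 7] / [4, 8] / [9]
Final shape: (6, 2, 1).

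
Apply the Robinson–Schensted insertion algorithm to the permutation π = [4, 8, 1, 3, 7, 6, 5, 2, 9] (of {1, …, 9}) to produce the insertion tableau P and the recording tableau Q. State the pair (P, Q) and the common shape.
P = [1, 2, 5, 9] / [3, 6] / [4] / [7] / [8];  Q = [1, 2, 5, 9] / [3, 4] / [6] / [7] / [8];  common shape = (4, 2, 1, 1, 1)

Row-insert the values π_1, π_2, … into P one at a time, bumping the leftmost entry strictly greater than the inserted value down to the next row. The recording tableau Q records, in position (i, j), the step at which that cell was added to P.
  Insert 4 (step 1): P = [4];  Q = [1]
  Insert 8 (step 2): P = [4, 8];  Q = [1, 2]
  Insert 1 (step 3): P = [1, 8] / [4];  Q = [1, 2] / [3]
  Insert 3 (step 4): P = [1, 3] / [4, 8];  Q = [1, 2] / [3, 4]
  Insert 7 (step 5): P = [1, 3, 7] / [4, 8];  Q = [1, 2, 5] / [3, 4]
  Insert 6 (step 6): P = [1, 3, 6] / [4, 7] / [8];  Q = [1, 2, 5] / [3, 4] / [6]
  Insert 5 (step 7): P = [1, 3, 5] / [4, 6] / [7] / [8];  Q = [1, 2, 5] / [3, 4] / [6] / [7]
  Insert 2 (step 8): P = [1, 2, 5] / [3, 6] / [4] / [7] / [8];  Q = [1, 2, 5] / [3, 4] / [6] / [7] / [8]
  Insert 9 (step 9): P = [1, 2, 5, 9] / [3, 6] / [4] / [7] / [8];  Q = [1, 2, 5, 9] / [3, 4] / [6] / [7] / [8]
Final shape: (4, 2, 1, 1, 1).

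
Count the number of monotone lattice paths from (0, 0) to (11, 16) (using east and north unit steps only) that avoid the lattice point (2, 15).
Number of paths = 13036535

Total paths from (0, 0) to (11, 16): C(27, 11) = 13037895. Paths through (2, 15): (paths (0, 0) → (2, 15)) × (paths (2, 15) → (11, 16)) = C(17, 2) · C(10, 9) = 136 · 10 = 1360. Avoidance count = 13037895 − 1360 = 13036535.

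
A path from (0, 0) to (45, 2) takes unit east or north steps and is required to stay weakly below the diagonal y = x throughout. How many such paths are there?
Number of paths = 1034

By the reflection principle (André's argument), the number of monotone paths to (45, 2) with n ≤ m that never go above y = x is C(47, 45) − C(47, 46) = 1081 − 47 = 1034.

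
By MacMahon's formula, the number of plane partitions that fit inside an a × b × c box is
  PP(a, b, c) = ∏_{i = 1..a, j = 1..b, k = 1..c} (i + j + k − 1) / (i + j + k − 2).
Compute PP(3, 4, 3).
PP(3, 4, 3) = 4116

Evaluate the triple product over i = 1..3, j = 1..4, k = 1..3. The factors are (2/1) · (3/2) · (4/3) · (3/2) · (4/3) · (5/4) · (4/3) · (5/4) · … (36 factors total). The numerators and denominators telescope so the product is an integer; carrying out the multiplication exactly gives PP(3, 4, 3) = 4116.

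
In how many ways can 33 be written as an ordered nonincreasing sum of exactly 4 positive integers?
p(33, 4 parts) = 270

Partitions of n into exactly k parts are in bijection with partitions of n − k into at most k parts (subtract 1 from each part). So p(33, exactly 4) = p(29, parts ≤ 4). Computing via the recurrence p(m, j) = p(m, j−1) + p(m−j, j) gives 270.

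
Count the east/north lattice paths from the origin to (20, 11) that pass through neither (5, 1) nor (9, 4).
Number of paths = 48988635

Inclusion–exclusion. Total paths: C(31, 20) = 84672315. Through P₁: C(6, 5)·C(25, 15) = 19612560. Through P₂: C(13, 9)·C(18, 11) = 22754160. Since P₁ is strictly southwest of P₂, a monotone path through both must visit P₁ then P₂; paths through both = C(6, 5)·C(7, 4)·C(18, 11) = 6683040. Avoid both = 84672315 − 19612560 − 22754160 + 6683040 = 48988635.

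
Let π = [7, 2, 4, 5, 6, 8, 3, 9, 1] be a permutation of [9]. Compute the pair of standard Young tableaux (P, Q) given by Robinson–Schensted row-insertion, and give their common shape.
P = [1, 3, 5, 6, 8, 9] / [2] / [4] / [7];  Q = [1, 3, 4, 5, 6, 8] / [2] / [7] / [9];  common shape = (6, 1, 1, 1)

Row-insert the values π_1, π_2, … into P one at a time, bumping the leftmost entry strictly greater than the inserted value down to the next row. The recording tableau Q records, in position (i, j), the step at which that cell was added to P.
  Insert 7 (step 1): P = [7];  Q = [1]
  Insert 2 (step 2): P = [2] / [7];  Q = [1] / [2]
  Insert 4 (step 3): P = [2, 4] / [7];  Q = [1, 3] / [2]
  Insert 5 (step 4): P = [2, 4, 5] / [7];  Q = [1, 3, 4] / [2]
  Insert 6 (step 5): P = [2, 4, 5, 6] / [7];  Q = [1, 3, 4, 5] / [2]
  Insert 8 (step 6): P = [2, 4, 5, 6, 8] / [7];  Q = [1, 3, 4, 5, 6] / [2]
  Insert 3 (step 7): P = [2, 3, 5, 6, 8] / [4] / [7];  Q = [1, 3, 4, 5, 6] / [2] / [7]
  Insert 9 (step 8): P = [2, 3, 5, 6, 8, 9] / [4] / [7];  Q = [1, 3, 4, 5, 6, 8] / [2] / [7]
  Insert 1 (step 9): P = [1, 3, 5, 6, 8, 9] / [2] / [4] / [7];  Q = [1, 3, 4, 5, 6, 8] / [2] / [7] / [9]
Final shape: (6, 1, 1, 1).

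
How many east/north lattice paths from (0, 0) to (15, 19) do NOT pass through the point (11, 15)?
Number of paths = 1315136320

Total paths from (0, 0) to (15, 19): C(34, 15) = 1855967520. Paths through (11, 15): (paths (0, 0) → (11, 15)) × (paths (11, 15) → (15, 19)) = C(26, 11) · C(8, 4) = 7726160 · 70 = 540831200. Avoidance count = 1855967520 − 540831200 = 1315136320.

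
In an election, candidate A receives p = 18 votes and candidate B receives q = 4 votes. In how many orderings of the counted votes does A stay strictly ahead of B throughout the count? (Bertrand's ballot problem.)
Strict-lead orderings = 4655

Total orderings of the 22 votes with 18 for A: C(22, 18) = 7315. By the Bertrand ballot formula (Cycle Lemma / reflection principle), the number of orderings in which A is strictly ahead of B throughout is (p − q)/(p + q) · C(p + q, p) = (18 − 4)/(18 + 4) · 7315 = 4655.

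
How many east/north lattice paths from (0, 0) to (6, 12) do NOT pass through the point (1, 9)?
Number of paths = 18004

Total paths from (0, 0) to (6, 12): C(18, 6) = 18564. Paths through (1, 9): (paths (0, 0) → (1, 9)) × (paths (1, 9) → (6, 12)) = C(10, 1) · C(8, 5) = 10 · 56 = 560. Avoidance count = 18564 − 560 = 18004.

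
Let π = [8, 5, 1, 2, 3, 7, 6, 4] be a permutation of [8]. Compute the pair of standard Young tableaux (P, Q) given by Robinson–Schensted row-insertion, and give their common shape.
P = [1, 2, 3, 4] / [5, 6] / [7] / [8];  Q = [1, 4, 5, 6] / [2, 7] / [3] / [8];  common shape = (4, 2, 1, 1)

Row-insert the values π_1, π_2, … into P one at a time, bumping the leftmost entry strictly greater than the inserted value down to the next row. The recording tableau Q records, in position (i, j), the step at which that cell was added to P.
  Insert 8 (step 1): P = [8];  Q = [1]
  Insert 5 (step 2): P = [5] / [8];  Q = [1] / [2]
  Insert 1 (step 3): P = [1] / [5] / [8];  Q = [1] / [2] / [3]
  Insert 2 (step 4): P = [1, 2] / [5] / [8];  Q = [1, 4] / [2] / [3]
  Insert 3 (step 5): P = [1, 2, 3] / [5] / [8];  Q = [1, 4, 5] / [2] / [3]
  Insert 7 (step 6): P = [1, 2, 3, 7] / [5] / [8];  Q = [1, 4, 5, 6] / [2] / [3]
  Insert 6 (step 7): P = [1, 2, 3, 6] / [5, 7] / [8];  Q = [1, 4, 5, 6] / [2, 7] / [3]
  Insert 4 (step 8): P = [1, 2, 3, 4] / [5, 6] / [7] / [8];  Q = [1, 4, 5, 6] / [2, 7] / [3] / [8]
Final shape: (4, 2, 1, 1).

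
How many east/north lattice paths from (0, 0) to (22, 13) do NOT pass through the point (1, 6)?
Number of paths = 1468049520

Total paths from (0, 0) to (22, 13): C(35, 22) = 1476337800. Paths through (1, 6): (paths (0, 0) → (1, 6)) × (paths (1, 6) → (22, 13)) = C(7, 1) · C(28, 21) = 7 · 1184040 = 8288280. Avoidance count = 1476337800 − 8288280 = 1468049520.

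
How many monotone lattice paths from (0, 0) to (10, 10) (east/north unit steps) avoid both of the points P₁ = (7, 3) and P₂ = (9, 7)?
Number of paths = 131796

Inclusion–exclusion. Total paths: C(20, 10) = 184756. Through P₁: C(10, 7)·C(10, 3) = 14400. Through P₂: C(16, 9)·C(4, 1) = 45760. Since P₁ is strictly southwest of P₂, a monotone path through both must visit P₁ then P₂; paths through both = C(10, 7)·C(6, 2)·C(4, 1) = 7200. Avoid both = 184756 − 14400 − 45760 + 7200 = 131796.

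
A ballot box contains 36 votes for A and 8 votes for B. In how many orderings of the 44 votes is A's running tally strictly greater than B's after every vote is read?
Strict-lead orderings = 112784399

Total orderings of the 44 votes with 36 for A: C(44, 36) = 177232627. By the Bertrand ballot formula (Cycle Lemma / reflection principle), the number of orderings in which A is strictly ahead of B throughout is (p − q)/(p + q) · C(p + q, p) = (36 − 8)/(36 + 8) · 177232627 = 112784399.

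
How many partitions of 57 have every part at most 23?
p(57, parts ≤ 23) = 560305

Use the recurrence p(n, m) = p(n, m−1) + p(n−m, m): either the largest part is < m (count p(n, m−1)) or the largest part is exactly m (remove one copy of m, count p(n−m, m)). With p(0, ·) = 1 this gives p(57, parts ≤ 23) = 560305. (By conjugating Young diagrams, this also counts partitions of 57 into at most 23 parts.)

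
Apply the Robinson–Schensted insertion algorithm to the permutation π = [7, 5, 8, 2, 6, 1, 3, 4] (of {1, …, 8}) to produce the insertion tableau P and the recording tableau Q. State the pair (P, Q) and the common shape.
P = [1, 3, 4] / [2, 6] / [5, 8] / [7];  Q = [1, 3, 8] / [2, 5] / [4, 7] / [6];  common shape = (3, 2, 2, 1)

Row-insert the values π_1, π_2, … into P one at a time, bumping the leftmost entry strictly greater than the inserted value down to the next row. The recording tableau Q records, in position (i, j), the step at which that cell was added to P.
  Insert 7 (step 1): P = [7];  Q = [1]
  Insert 5 (step 2): P = [5] / [7];  Q = [1] / [2]
  Insert 8 (step 3): P = [5, 8] / [7];  Q = [1, 3] / [2]
  Insert 2 (step 4): P = [2, 8] / [5] / [7];  Q = [1, 3] / [2] / [4]
  Insert 6 (step 5): P = [2, 6] / [5, 8] / [7];  Q = [1, 3] / [2, 5] / [4]
  Insert 1 (step 6): P = [1, 6] / [2, 8] / [5] / [7];  Q = [1, 3] / [2, 5] / [4] / [6]
  Insert 3 (step 7): P = [1, 3] / [2, 6] / [5, 8] / [7];  Q = [1, 3] / [2, 5] / [4, 7] / [6]
  Insert 4 (step 8): P = [1, 3, 4] / [2, 6] / [5, 8] / [7];  Q = [1, 3, 8] / [2, 5] / [4, 7] / [6]
Final shape: (3, 2, 2, 1).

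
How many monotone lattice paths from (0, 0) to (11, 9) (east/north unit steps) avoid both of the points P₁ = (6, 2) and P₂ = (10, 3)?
Number of paths = 144762

Inclusion–exclusion. Total paths: C(20, 11) = 167960. Through P₁: C(8, 6)·C(12, 5) = 22176. Through P₂: C(13, 10)·C(7, 1) = 2002. Since P₁ is strictly southwest of P₂, a monotone path through both must visit P₁ then P₂; paths through both = C(8, 6)·C(5, 4)·C(7, 1) = 980. Avoid both = 167960 − 22176 − 2002 + 980 = 144762.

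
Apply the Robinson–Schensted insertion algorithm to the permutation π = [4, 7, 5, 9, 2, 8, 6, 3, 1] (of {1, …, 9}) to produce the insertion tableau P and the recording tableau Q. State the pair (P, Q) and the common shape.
P = [1, 3, 6] / [2, 5] / [4, 8] / [7] / [9];  Q = [1, 2, 4] / [3, 6] / [5, 7] / [8] / [9];  common shape = (3, 2, 2, 1, 1)

Row-insert the values π_1, π_2, … into P one at a time, bumping the leftmost entry strictly greater than the inserted value down to the next row. The recording tableau Q records, in position (i, j), the step at which that cell was added to P.
  Insert 4 (step 1): P = [4];  Q = [1]
  Insert 7 (step 2): P = [4, 7];  Q = [1, 2]
  Insert 5 (step 3): P = [4, 5] / [7];  Q = [1, 2] / [3]
  Insert 9 (step 4): P = [4, 5, 9] / [7];  Q = [1, 2, 4] / [3]
  Insert 2 (step 5): P = [2, 5, 9] / [4] / [7];  Q = [1, 2, 4] / [3] / [5]
  Insert 8 (step 6): P = [2, 5, 8] / [4, 9] / [7];  Q = [1, 2, 4] / [3, 6] / [5]
  Insert 6 (step 7): P = [2, 5, 6] / [4, 8] / [7, 9];  Q = [1, 2, 4] / [3, 6] / [5, 7]
  Insert 3 (step 8): P = [2, 3, 6] / [4, 5] / [7, 8] / [9];  Q = [1, 2, 4] / [3, 6] / [5, 7] / [8]
  Insert 1 (step 9): P = [1, 3, 6] / [2, 5] / [4, 8] / [7] / [9];  Q = [1, 2, 4] / [3, 6] / [5, 7] / [8] / [9]
Final shape: (3, 2, 2, 1, 1).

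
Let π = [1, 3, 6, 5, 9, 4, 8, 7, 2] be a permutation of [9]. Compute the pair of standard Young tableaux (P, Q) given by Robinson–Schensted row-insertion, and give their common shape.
P = [1, 2, 4, 7] / [3, 8] / [5, 9] / [6];  Q = [1, 2, 3, 5] / [4, 7] / [6, 8] / [9];  common shape = (4, 2, 2, 1)

Row-insert the values π_1, π_2, … into P one at a time, bumping the leftmost entry strictly greater than the inserted value down to the next row. The recording tableau Q records, in position (i, j), the step at which that cell was added to P.
  Insert 1 (step 1): P = [1];  Q = [1]
  Insert 3 (step 2): P = [1, 3];  Q = [1, 2]
  Insert 6 (step 3): P = [1, 3, 6];  Q = [1, 2, 3]
  Insert 5 (step 4): P = [1, 3, 5] / [6];  Q = [1, 2, 3] / [4]
  Insert 9 (step 5): P = [1, 3, 5, 9] / [6];  Q = [1, 2, 3, 5] / [4]
  Insert 4 (step 6): P = [1, 3, 4, 9] / [5] / [6];  Q = [1, 2, 3, 5] / [4] / [6]
  Insert 8 (step 7): P = [1, 3, 4, 8] / [5, 9] / [6];  Q = [1, 2, 3, 5] / [4, 7] / [6]
  Insert 7 (step 8): P = [1, 3, 4, 7] / [5, 8] / [6, 9];  Q = [1, 2, 3, 5] / [4, 7] / [6, 8]
  Insert 2 (step 9): P = [1, 2, 4, 7] / [3, 8] / [5, 9] / [6];  Q = [1, 2, 3, 5] / [4, 7] / [6, 8] / [9]
Final shape: (4, 2, 2, 1).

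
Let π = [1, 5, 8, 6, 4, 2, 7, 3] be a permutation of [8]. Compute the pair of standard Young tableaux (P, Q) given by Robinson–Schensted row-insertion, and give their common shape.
P = [1, 2, 3, 7] / [4, 6] / [5] / [8];  Q = [1, 2, 3, 7] / [4, 8] / [5] / [6];  common shape = (4, 2, 1, 1)

Row-insert the values π_1, π_2, … into P one at a time, bumping the leftmost entry strictly greater than the inserted value down to the next row. The recording tableau Q records, in position (i, j), the step at which that cell was added to P.
  Insert 1 (step 1): P = [1];  Q = [1]
  Insert 5 (step 2): P = [1, 5];  Q = [1, 2]
  Insert 8 (step 3): P = [1, 5, 8];  Q = [1, 2, 3]
  Insert 6 (step 4): P = [1, 5, 6] / [8];  Q = [1, 2, 3] / [4]
  Insert 4 (step 5): P = [1, 4, 6] / [5] / [8];  Q = [1, 2, 3] / [4] / [5]
  Insert 2 (step 6): P = [1, 2, 6] / [4] / [5] / [8];  Q = [1, 2, 3] / [4] / [5] / [6]
  Insert 7 (step 7): P = [1, 2, 6, 7] / [4] / [5] / [8];  Q = [1, 2, 3, 7] / [4] / [5] / [6]
  Insert 3 (step 8): P = [1, 2, 3, 7] / [4, 6] / [5] / [8];  Q = [1, 2, 3, 7] / [4, 8] / [5] / [6]
Final shape: (4, 2, 1, 1).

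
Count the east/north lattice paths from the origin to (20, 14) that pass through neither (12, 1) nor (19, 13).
Number of paths = 695893158

Inclusion–exclusion. Total paths: C(34, 20) = 1391975640. Through P₁: C(13, 12)·C(21, 8) = 2645370. Through P₂: C(32, 19)·C(2, 1) = 694747200. Since P₁ is strictly southwest of P₂, a monotone path through both must visit P₁ then P₂; paths through both = C(13, 12)·C(19, 7)·C(2, 1) = 1310088. Avoid both = 1391975640 − 2645370 − 694747200 + 1310088 = 695893158.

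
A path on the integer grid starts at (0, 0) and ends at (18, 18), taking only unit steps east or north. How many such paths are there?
Number of paths = 9075135300

A monotone lattice path from (0, 0) to (18, 18) consists of 18 east steps and 18 north steps in some order, so it is determined by which 18 of the 36 steps are east. The count is C(36, 18) = 9075135300.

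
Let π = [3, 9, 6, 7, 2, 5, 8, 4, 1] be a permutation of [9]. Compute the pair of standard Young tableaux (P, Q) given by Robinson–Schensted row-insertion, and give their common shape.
P = [1, 4, 7, 8] / [2, 5] / [3] / [6] / [9];  Q = [1, 2, 4, 7] / [3, 6] / [5] / [8] / [9];  common shape = (4, 2, 1, 1, 1)

Row-insert the values π_1, π_2, … into P one at a time, bumping the leftmost entry strictly greater than the inserted value down to the next row. The recording tableau Q records, in position (i, j), the step at which that cell was added to P.
  Insert 3 (step 1): P = [3];  Q = [1]
  Insert 9 (step 2): P = [3, 9];  Q = [1, 2]
  Insert 6 (step 3): P = [3, 6] / [9];  Q = [1, 2] / [3]
  Insert 7 (step 4): P = [3, 6, 7] / [9];  Q = [1, 2, 4] / [3]
  Insert 2 (step 5): P = [2, 6, 7] / [3] / [9];  Q = [1, 2, 4] / [3] / [5]
  Insert 5 (step 6): P = [2, 5, 7] / [3, 6] / [9];  Q = [1, 2, 4] / [3, 6] / [5]
  Insert 8 (step 7): P = [2, 5, 7, 8] / [3, 6] / [9];  Q = [1, 2, 4, 7] / [3, 6] / [5]
  Insert 4 (step 8): P = [2, 4, 7, 8] / [3, 5] / [6] / [9];  Q = [1, 2, 4, 7] / [3, 6] / [5] / [8]
  Insert 1 (step 9): P = [1, 4, 7, 8] / [2, 5] / [3] / [6] / [9];  Q = [1, 2, 4, 7] / [3, 6] / [5] / [8] / [9]
Final shape: (4, 2, 1, 1, 1).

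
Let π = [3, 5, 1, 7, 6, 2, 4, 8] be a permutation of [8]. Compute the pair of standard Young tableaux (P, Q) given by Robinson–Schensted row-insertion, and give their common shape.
P = [1, 2, 4, 8] / [3, 5, 6] / [7];  Q = [1, 2, 4, 8] / [3, 5, 7] / [6];  common shape = (4, 3, 1)

Row-insert the values π_1, π_2, … into P one at a time, bumping the leftmost entry strictly greater than the inserted value down to the next row. The recording tableau Q records, in position (i, j), the step at which that cell was added to P.
  Insert 3 (step 1): P = [3];  Q = [1]
  Insert 5 (step 2): P = [3, 5];  Q = [1, 2]
  Insert 1 (step 3): P = [1, 5] / [3];  Q = [1, 2] / [3]
  Insert 7 (step 4): P = [1, 5, 7] / [3];  Q = [1, 2, 4] / [3]
  Insert 6 (step 5): P = [1, 5, 6] / [3, 7];  Q = [1, 2, 4] / [3, 5]
  Insert 2 (step 6): P = [1, 2, 6] / [3, 5] / [7];  Q = [1, 2, 4] / [3, 5] / [6]
  Insert 4 (step 7): P = [1, 2, 4] / [3, 5, 6] / [7];  Q = [1, 2, 4] / [3, 5, 7] / [6]
  Insert 8 (step 8): P = [1, 2, 4, 8] / [3, 5, 6] / [7];  Q = [1, 2, 4, 8] / [3, 5, 7] / [6]
Final shape: (4, 3, 1).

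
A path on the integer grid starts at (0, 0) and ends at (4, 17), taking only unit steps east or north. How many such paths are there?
Number of paths = 5985

A monotone lattice path from (0, 0) to (4, 17) consists of 4 east steps and 17 north steps in some order, so it is determined by which 4 of the 21 steps are east. The count is C(21, 4) = 5985.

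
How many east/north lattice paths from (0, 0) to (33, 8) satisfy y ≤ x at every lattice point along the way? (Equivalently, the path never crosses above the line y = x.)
Number of paths = 73066305

By the reflection principle (André's argument), the number of monotone paths to (33, 8) with n ≤ m that never go above y = x is C(41, 33) − C(41, 34) = 95548245 − 22481940 = 73066305.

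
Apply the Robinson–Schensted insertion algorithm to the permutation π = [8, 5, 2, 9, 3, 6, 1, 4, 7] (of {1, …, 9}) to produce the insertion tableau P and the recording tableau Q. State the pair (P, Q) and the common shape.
P = [1, 3, 4, 7] / [2, 6] / [5, 9] / [8];  Q = [1, 4, 6, 9] / [2, 5] / [3, 8] / [7];  common shape = (4, 2, 2, 1)

Row-insert the values π_1, π_2, … into P one at a time, bumping the leftmost entry strictly greater than the inserted value down to the next row. The recording tableau Q records, in position (i, j), the step at which that cell was added to P.
  Insert 8 (step 1): P = [8];  Q = [1]
  Insert 5 (step 2): P = [5] / [8];  Q = [1] / [2]
  Insert 2 (step 3): P = [2] / [5] / [8];  Q = [1] / [2] / [3]
  Insert 9 (step 4): P = [2, 9] / [5] / [8];  Q = [1, 4] / [2] / [3]
  Insert 3 (step 5): P = [2, 3] / [5, 9] / [8];  Q = [1, 4] / [2, 5] / [3]
  Insert 6 (step 6): P = [2, 3, 6] / [5, 9] / [8];  Q = [1, 4, 6] / [2, 5] / [3]
  Insert 1 (step 7): P = [1, 3, 6] / [2, 9] / [5] / [8];  Q = [1, 4, 6] / [2, 5] / [3] / [7]
  Insert 4 (step 8): P = [1, 3, 4] / [2, 6] / [5, 9] / [8];  Q = [1, 4, 6] / [2, 5] / [3, 8] / [7]
  Insert 7 (step 9): P = [1, 3, 4, 7] / [2, 6] / [5, 9] / [8];  Q = [1, 4, 6, 9] / [2, 5] / [3, 8] / [7]
Final shape: (4, 2, 2, 1).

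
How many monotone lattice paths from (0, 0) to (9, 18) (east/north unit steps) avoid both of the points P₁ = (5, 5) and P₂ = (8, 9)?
Number of paths = 3932165

Inclusion–exclusion. Total paths: C(27, 9) = 4686825. Through P₁: C(10, 5)·C(17, 4) = 599760. Through P₂: C(17, 8)·C(10, 1) = 243100. Since P₁ is strictly southwest of P₂, a monotone path through both must visit P₁ then P₂; paths through both = C(10, 5)·C(7, 3)·C(10, 1) = 88200. Avoid both = 4686825 − 599760 − 243100 + 88200 = 3932165.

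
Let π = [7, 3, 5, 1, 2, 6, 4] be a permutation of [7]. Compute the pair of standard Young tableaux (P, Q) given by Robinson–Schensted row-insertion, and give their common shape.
P = [1, 2, 4] / [3, 5, 6] / [7];  Q = [1, 3, 6] / [2, 5, 7] / [4];  common shape = (3, 3, 1)

Row-insert the values π_1, π_2, … into P one at a time, bumping the leftmost entry strictly greater than the inserted value down to the next row. The recording tableau Q records, in position (i, j), the step at which that cell was added to P.
  Insert 7 (step 1): P = [7];  Q = [1]
  Insert 3 (step 2): P = [3] / [7];  Q = [1] / [2]
  Insert 5 (step 3): P = [3, 5] / [7];  Q = [1, 3] / [2]
  Insert 1 (step 4): P = [1, 5] / [3] / [7];  Q = [1, 3] / [2] / [4]
  Insert 2 (step 5): P = [1, 2] / [3, 5] / [7];  Q = [1, 3] / [2, 5] / [4]
  Insert 6 (step 6): P = [1, 2, 6] / [3, 5] / [7];  Q = [1, 3, 6] / [2, 5] / [4]
  Insert 4 (step 7): P = [1, 2, 4] / [3, 5, 6] / [7];  Q = [1, 3, 6] / [2, 5, 7] / [4]
Final shape: (3, 3, 1).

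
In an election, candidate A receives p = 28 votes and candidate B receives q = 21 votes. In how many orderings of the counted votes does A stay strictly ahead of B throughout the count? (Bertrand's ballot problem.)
Strict-lead orderings = 5578559816632

Total orderings of the 49 votes with 28 for A: C(49, 28) = 39049918716424. By the Bertrand ballot formula (Cycle Lemma / reflection principle), the number of orderings in which A is strictly ahead of B throughout is (p − q)/(p + q) · C(p + q, p) = (28 − 21)/(28 + 21) · 39049918716424 = 5578559816632.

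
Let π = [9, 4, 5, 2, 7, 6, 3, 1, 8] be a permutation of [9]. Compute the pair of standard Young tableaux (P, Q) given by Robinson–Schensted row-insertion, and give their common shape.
P = [1, 3, 6, 8] / [2, 5] / [4] / [7] / [9];  Q = [1, 3, 5, 9] / [2, 6] / [4] / [7] / [8];  common shape = (4, 2, 1, 1, 1)

Row-insert the values π_1, π_2, … into P one at a time, bumping the leftmost entry strictly greater than the inserted value down to the next row. The recording tableau Q records, in position (i, j), the step at which that cell was added to P.
  Insert 9 (step 1): P = [9];  Q = [1]
  Insert 4 (step 2): P = [4] / [9];  Q = [1] / [2]
  Insert 5 (step 3): P = [4, 5] / [9];  Q = [1, 3] / [2]
  Insert 2 (step 4): P = [2, 5] / [4] / [9];  Q = [1, 3] / [2] / [4]
  Insert 7 (step 5): P = [2, 5, 7] / [4] / [9];  Q = [1, 3, 5] / [2] / [4]
  Insert 6 (step 6): P = [2, 5, 6] / [4, 7] / [9];  Q = [1, 3, 5] / [2, 6] / [4]
  Insert 3 (step 7): P = [2, 3, 6] / [4, 5] / [7] / [9];  Q = [1, 3, 5] / [2, 6] / [4] / [7]
  Insert 1 (step 8): P = [1, 3, 6] / [2, 5] / [4] / [7] / [9];  Q = [1, 3, 5] / [2, 6] / [4] / [7] / [8]
  Insert 8 (step 9): P = [1, 3, 6, 8] / [2, 5] / [4] / [7] / [9];  Q = [1, 3, 5, 9] / [2, 6] / [4] / [7] / [8]
Final shape: (4, 2, 1, 1, 1).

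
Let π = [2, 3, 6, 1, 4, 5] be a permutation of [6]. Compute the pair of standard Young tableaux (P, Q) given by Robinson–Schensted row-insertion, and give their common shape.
P = [1, 3, 4, 5] / [2, 6];  Q = [1, 2, 3, 6] / [4, 5];  common shape = (4, 2)

Row-insert the values π_1, π_2, … into P one at a time, bumping the leftmost entry strictly greater than the inserted value down to the next row. The recording tableau Q records, in position (i, j), the step at which that cell was added to P.
  Insert 2 (step 1): P = [2];  Q = [1]
  Insert 3 (step 2): P = [2, 3];  Q = [1, 2]
  Insert 6 (step 3): P = [2, 3, 6];  Q = [1, 2, 3]
  Insert 1 (step 4): P = [1, 3, 6] / [2];  Q = [1, 2, 3] / [4]
  Insert 4 (step 5): P = [1, 3, 4] / [2, 6];  Q = [1, 2, 3] / [4, 5]
  Insert 5 (step 6): P = [1, 3, 4, 5] / [2, 6];  Q = [1, 2, 3, 6] / [4, 5]
Final shape: (4, 2).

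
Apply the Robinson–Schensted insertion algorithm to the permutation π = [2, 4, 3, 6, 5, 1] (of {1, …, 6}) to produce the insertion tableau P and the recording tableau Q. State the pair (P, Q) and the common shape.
P = [1, 3, 5] / [2, 6] / [4];  Q = [1, 2, 4] / [3, 5] / [6];  common shape = (3, 2, 1)

Row-insert the values π_1, π_2, … into P one at a time, bumping the leftmost entry strictly greater than the inserted value down to the next row. The recording tableau Q records, in position (i, j), the step at which that cell was added to P.
  Insert 2 (step 1): P = [2];  Q = [1]
  Insert 4 (step 2): P = [2, 4];  Q = [1, 2]
  Insert 3 (step 3): P = [2, 3] / [4];  Q = [1, 2] / [3]
  Insert 6 (step 4): P = [2, 3, 6] / [4];  Q = [1, 2, 4] / [3]
  Insert 5 (step 5): P = [2, 3, 5] / [4, 6];  Q = [1, 2, 4] / [3, 5]
  Insert 1 (step 6): P = [1, 3, 5] / [2, 6] / [4];  Q = [1, 2, 4] / [3, 5] / [6]
Final shape: (3, 2, 1).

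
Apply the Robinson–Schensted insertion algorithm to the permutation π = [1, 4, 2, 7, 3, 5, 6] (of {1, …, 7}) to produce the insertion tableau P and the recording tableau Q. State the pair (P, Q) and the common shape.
P = [1, 2, 3, 5, 6] / [4, 7];  Q = [1, 2, 4, 6, 7] / [3, 5];  common shape = (5, 2)

Row-insert the values π_1, π_2, … into P one at a time, bumping the leftmost entry strictly greater than the inserted value down to the next row. The recording tableau Q records, in position (i, j), the step at which that cell was added to P.
  Insert 1 (step 1): P = [1];  Q = [1]
  Insert 4 (step 2): P = [1, 4];  Q = [1, 2]
  Insert 2 (step 3): P = [1, 2] / [4];  Q = [1, 2] / [3]
  Insert 7 (step 4): P = [1, 2, 7] / [4];  Q = [1, 2, 4] / [3]
  Insert 3 (step 5): P = [1, 2, 3] / [4, 7];  Q = [1, 2, 4] / [3, 5]
  Insert 5 (step 6): P = [1, 2, 3, 5] / [4, 7];  Q = [1, 2, 4, 6] / [3, 5]
  Insert 6 (step 7): P = [1, 2, 3, 5, 6] / [4, 7];  Q = [1, 2, 4, 6, 7] / [3, 5]
Final shape: (5, 2).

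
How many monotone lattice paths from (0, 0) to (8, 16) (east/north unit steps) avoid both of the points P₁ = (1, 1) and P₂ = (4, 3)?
Number of paths = 358683

Inclusion–exclusion. Total paths: C(24, 8) = 735471. Through P₁: C(2, 1)·C(22, 7) = 341088. Through P₂: C(7, 4)·C(17, 4) = 83300. Since P₁ is strictly southwest of P₂, a monotone path through both must visit P₁ then P₂; paths through both = C(2, 1)·C(5, 3)·C(17, 4) = 47600. Avoid both = 735471 − 341088 − 83300 + 47600 = 358683.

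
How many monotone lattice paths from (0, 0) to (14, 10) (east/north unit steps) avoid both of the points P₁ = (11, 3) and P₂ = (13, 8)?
Number of paths = 1330038

Inclusion–exclusion. Total paths: C(24, 14) = 1961256. Through P₁: C(14, 11)·C(10, 3) = 43680. Through P₂: C(21, 13)·C(3, 1) = 610470. Since P₁ is strictly southwest of P₂, a monotone path through both must visit P₁ then P₂; paths through both = C(14, 11)·C(7, 2)·C(3, 1) = 22932. Avoid both = 1961256 − 43680 − 610470 + 22932 = 1330038.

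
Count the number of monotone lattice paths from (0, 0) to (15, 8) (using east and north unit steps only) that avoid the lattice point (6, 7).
Number of paths = 473154

Total paths from (0, 0) to (15, 8): C(23, 15) = 490314. Paths through (6, 7): (paths (0, 0) → (6, 7)) × (paths (6, 7) → (15, 8)) = C(13, 6) · C(10, 9) = 1716 · 10 = 17160. Avoidance count = 490314 − 17160 = 473154.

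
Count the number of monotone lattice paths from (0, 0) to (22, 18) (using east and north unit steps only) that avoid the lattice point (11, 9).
Number of paths = 85169700200

Total paths from (0, 0) to (22, 18): C(40, 22) = 113380261800. Paths through (11, 9): (paths (0, 0) → (11, 9)) × (paths (11, 9) → (22, 18)) = C(20, 11) · C(20, 11) = 167960 · 167960 = 28210561600. Avoidance count = 113380261800 − 28210561600 = 85169700200.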